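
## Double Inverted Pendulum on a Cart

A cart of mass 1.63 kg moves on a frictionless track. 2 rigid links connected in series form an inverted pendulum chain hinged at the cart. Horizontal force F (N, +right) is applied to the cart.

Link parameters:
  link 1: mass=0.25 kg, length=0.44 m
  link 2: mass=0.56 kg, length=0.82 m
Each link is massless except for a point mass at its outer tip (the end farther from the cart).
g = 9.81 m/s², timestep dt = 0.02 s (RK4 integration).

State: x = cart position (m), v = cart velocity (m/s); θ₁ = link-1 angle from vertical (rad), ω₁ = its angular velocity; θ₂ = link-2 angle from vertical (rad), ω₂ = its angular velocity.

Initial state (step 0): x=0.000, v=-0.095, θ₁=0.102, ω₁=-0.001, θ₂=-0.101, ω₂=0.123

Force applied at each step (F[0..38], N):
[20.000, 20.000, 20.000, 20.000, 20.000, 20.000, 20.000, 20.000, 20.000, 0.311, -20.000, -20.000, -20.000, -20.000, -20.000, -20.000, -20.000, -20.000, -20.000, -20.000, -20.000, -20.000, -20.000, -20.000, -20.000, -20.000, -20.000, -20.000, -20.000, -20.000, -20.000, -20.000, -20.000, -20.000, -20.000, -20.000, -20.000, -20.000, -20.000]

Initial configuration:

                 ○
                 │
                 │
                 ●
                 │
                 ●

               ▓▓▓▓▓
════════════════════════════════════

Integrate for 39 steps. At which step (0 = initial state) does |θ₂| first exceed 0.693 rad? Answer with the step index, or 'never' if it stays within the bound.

Answer: never

Derivation:
apply F[0]=+20.000 → step 1: x=0.000, v=0.140, θ₁=0.099, ω₁=-0.288, θ₂=-0.100, ω₂=-0.036
apply F[1]=+20.000 → step 2: x=0.006, v=0.376, θ₁=0.090, ω₁=-0.586, θ₂=-0.102, ω₂=-0.189
apply F[2]=+20.000 → step 3: x=0.016, v=0.614, θ₁=0.076, ω₁=-0.905, θ₂=-0.108, ω₂=-0.333
apply F[3]=+20.000 → step 4: x=0.030, v=0.853, θ₁=0.054, ω₁=-1.255, θ₂=-0.116, ω₂=-0.462
apply F[4]=+20.000 → step 5: x=0.050, v=1.095, θ₁=0.025, ω₁=-1.647, θ₂=-0.126, ω₂=-0.572
apply F[5]=+20.000 → step 6: x=0.074, v=1.340, θ₁=-0.012, ω₁=-2.092, θ₂=-0.138, ω₂=-0.658
apply F[6]=+20.000 → step 7: x=0.103, v=1.587, θ₁=-0.059, ω₁=-2.598, θ₂=-0.152, ω₂=-0.715
apply F[7]=+20.000 → step 8: x=0.137, v=1.837, θ₁=-0.117, ω₁=-3.167, θ₂=-0.167, ω₂=-0.742
apply F[8]=+20.000 → step 9: x=0.177, v=2.085, θ₁=-0.186, ω₁=-3.786, θ₂=-0.182, ω₂=-0.748
apply F[9]=+0.311 → step 10: x=0.219, v=2.095, θ₁=-0.263, ω₁=-3.915, θ₂=-0.197, ω₂=-0.741
apply F[10]=-20.000 → step 11: x=0.258, v=1.867, θ₁=-0.338, ω₁=-3.613, θ₂=-0.211, ω₂=-0.693
apply F[11]=-20.000 → step 12: x=0.293, v=1.648, θ₁=-0.408, ω₁=-3.420, θ₂=-0.224, ω₂=-0.606
apply F[12]=-20.000 → step 13: x=0.324, v=1.434, θ₁=-0.476, ω₁=-3.329, θ₂=-0.235, ω₂=-0.481
apply F[13]=-20.000 → step 14: x=0.351, v=1.225, θ₁=-0.542, ω₁=-3.326, θ₂=-0.243, ω₂=-0.323
apply F[14]=-20.000 → step 15: x=0.373, v=1.019, θ₁=-0.609, ω₁=-3.398, θ₂=-0.248, ω₂=-0.139
apply F[15]=-20.000 → step 16: x=0.391, v=0.812, θ₁=-0.678, ω₁=-3.528, θ₂=-0.249, ω₂=0.061
apply F[16]=-20.000 → step 17: x=0.406, v=0.605, θ₁=-0.750, ω₁=-3.701, θ₂=-0.245, ω₂=0.267
apply F[17]=-20.000 → step 18: x=0.416, v=0.394, θ₁=-0.826, ω₁=-3.902, θ₂=-0.238, ω₂=0.470
apply F[18]=-20.000 → step 19: x=0.421, v=0.180, θ₁=-0.907, ω₁=-4.119, θ₂=-0.226, ω₂=0.661
apply F[19]=-20.000 → step 20: x=0.423, v=-0.039, θ₁=-0.991, ω₁=-4.346, θ₂=-0.212, ω₂=0.833
apply F[20]=-20.000 → step 21: x=0.420, v=-0.263, θ₁=-1.081, ω₁=-4.581, θ₂=-0.193, ω₂=0.979
apply F[21]=-20.000 → step 22: x=0.412, v=-0.492, θ₁=-1.175, ω₁=-4.825, θ₂=-0.173, ω₂=1.094
apply F[22]=-20.000 → step 23: x=0.400, v=-0.727, θ₁=-1.274, ω₁=-5.086, θ₂=-0.150, ω₂=1.176
apply F[23]=-20.000 → step 24: x=0.383, v=-0.966, θ₁=-1.378, ω₁=-5.372, θ₂=-0.126, ω₂=1.218
apply F[24]=-20.000 → step 25: x=0.361, v=-1.212, θ₁=-1.489, ω₁=-5.700, θ₂=-0.101, ω₂=1.214
apply F[25]=-20.000 → step 26: x=0.335, v=-1.465, θ₁=-1.607, ω₁=-6.088, θ₂=-0.078, ω₂=1.154
apply F[26]=-20.000 → step 27: x=0.303, v=-1.728, θ₁=-1.733, ω₁=-6.566, θ₂=-0.056, ω₂=1.020
apply F[27]=-20.000 → step 28: x=0.265, v=-2.002, θ₁=-1.870, ω₁=-7.177, θ₂=-0.037, ω₂=0.787
apply F[28]=-20.000 → step 29: x=0.222, v=-2.294, θ₁=-2.021, ω₁=-7.992, θ₂=-0.025, ω₂=0.409
apply F[29]=-20.000 → step 30: x=0.173, v=-2.613, θ₁=-2.192, ω₁=-9.122, θ₂=-0.023, ω₂=-0.185
apply F[30]=-20.000 → step 31: x=0.118, v=-2.974, θ₁=-2.390, ω₁=-10.762, θ₂=-0.035, ω₂=-1.122
apply F[31]=-20.000 → step 32: x=0.054, v=-3.393, θ₁=-2.628, ω₁=-13.224, θ₂=-0.071, ω₂=-2.607
apply F[32]=-20.000 → step 33: x=-0.018, v=-3.855, θ₁=-2.926, ω₁=-16.759, θ₂=-0.144, ω₂=-4.834
apply F[33]=-20.000 → step 34: x=-0.099, v=-4.126, θ₁=-3.297, ω₁=-19.919, θ₂=-0.265, ω₂=-7.034
apply F[34]=-20.000 → step 35: x=-0.180, v=-3.876, θ₁=-3.693, ω₁=-19.057, θ₂=-0.408, ω₂=-6.869
apply F[35]=-20.000 → step 36: x=-0.253, v=-3.493, θ₁=-4.045, ω₁=-15.998, θ₂=-0.528, ω₂=-4.979
apply F[36]=-20.000 → step 37: x=-0.321, v=-3.268, θ₁=-4.336, ω₁=-13.282, θ₂=-0.607, ω₂=-3.002
apply F[37]=-20.000 → step 38: x=-0.385, v=-3.196, θ₁=-4.580, ω₁=-11.243, θ₂=-0.650, ω₂=-1.357
apply F[38]=-20.000 → step 39: x=-0.449, v=-3.230, θ₁=-4.790, ω₁=-9.745, θ₂=-0.664, ω₂=-0.056
max |θ₂| = 0.664 ≤ 0.693 over all 40 states.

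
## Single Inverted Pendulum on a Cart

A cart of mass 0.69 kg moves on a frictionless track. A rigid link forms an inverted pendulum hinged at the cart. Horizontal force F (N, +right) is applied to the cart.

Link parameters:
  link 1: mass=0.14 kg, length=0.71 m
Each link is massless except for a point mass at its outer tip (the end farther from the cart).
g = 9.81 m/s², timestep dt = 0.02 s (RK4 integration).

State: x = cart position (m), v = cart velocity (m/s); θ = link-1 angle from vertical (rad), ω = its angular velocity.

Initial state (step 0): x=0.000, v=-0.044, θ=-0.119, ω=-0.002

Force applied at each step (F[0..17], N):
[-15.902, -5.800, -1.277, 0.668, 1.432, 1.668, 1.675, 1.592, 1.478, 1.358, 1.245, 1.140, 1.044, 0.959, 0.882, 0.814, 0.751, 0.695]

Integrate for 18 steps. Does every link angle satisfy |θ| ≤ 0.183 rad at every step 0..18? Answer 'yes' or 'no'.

Answer: yes

Derivation:
apply F[0]=-15.902 → step 1: x=-0.005, v=-0.499, θ=-0.113, ω=0.602
apply F[1]=-5.800 → step 2: x=-0.017, v=-0.663, θ=-0.099, ω=0.802
apply F[2]=-1.277 → step 3: x=-0.031, v=-0.696, θ=-0.083, ω=0.824
apply F[3]=+0.668 → step 4: x=-0.044, v=-0.674, θ=-0.067, ω=0.772
apply F[4]=+1.432 → step 5: x=-0.057, v=-0.630, θ=-0.052, ω=0.695
apply F[5]=+1.668 → step 6: x=-0.069, v=-0.580, θ=-0.039, ω=0.612
apply F[6]=+1.675 → step 7: x=-0.081, v=-0.531, θ=-0.028, ω=0.532
apply F[7]=+1.592 → step 8: x=-0.091, v=-0.483, θ=-0.018, ω=0.460
apply F[8]=+1.478 → step 9: x=-0.100, v=-0.440, θ=-0.009, ω=0.395
apply F[9]=+1.358 → step 10: x=-0.108, v=-0.401, θ=-0.002, ω=0.338
apply F[10]=+1.245 → step 11: x=-0.116, v=-0.365, θ=0.004, ω=0.288
apply F[11]=+1.140 → step 12: x=-0.123, v=-0.332, θ=0.010, ω=0.243
apply F[12]=+1.044 → step 13: x=-0.129, v=-0.302, θ=0.014, ω=0.205
apply F[13]=+0.959 → step 14: x=-0.135, v=-0.275, θ=0.018, ω=0.171
apply F[14]=+0.882 → step 15: x=-0.140, v=-0.250, θ=0.021, ω=0.142
apply F[15]=+0.814 → step 16: x=-0.145, v=-0.227, θ=0.024, ω=0.116
apply F[16]=+0.751 → step 17: x=-0.149, v=-0.207, θ=0.026, ω=0.093
apply F[17]=+0.695 → step 18: x=-0.153, v=-0.187, θ=0.027, ω=0.074
Max |angle| over trajectory = 0.119 rad; bound = 0.183 → within bound.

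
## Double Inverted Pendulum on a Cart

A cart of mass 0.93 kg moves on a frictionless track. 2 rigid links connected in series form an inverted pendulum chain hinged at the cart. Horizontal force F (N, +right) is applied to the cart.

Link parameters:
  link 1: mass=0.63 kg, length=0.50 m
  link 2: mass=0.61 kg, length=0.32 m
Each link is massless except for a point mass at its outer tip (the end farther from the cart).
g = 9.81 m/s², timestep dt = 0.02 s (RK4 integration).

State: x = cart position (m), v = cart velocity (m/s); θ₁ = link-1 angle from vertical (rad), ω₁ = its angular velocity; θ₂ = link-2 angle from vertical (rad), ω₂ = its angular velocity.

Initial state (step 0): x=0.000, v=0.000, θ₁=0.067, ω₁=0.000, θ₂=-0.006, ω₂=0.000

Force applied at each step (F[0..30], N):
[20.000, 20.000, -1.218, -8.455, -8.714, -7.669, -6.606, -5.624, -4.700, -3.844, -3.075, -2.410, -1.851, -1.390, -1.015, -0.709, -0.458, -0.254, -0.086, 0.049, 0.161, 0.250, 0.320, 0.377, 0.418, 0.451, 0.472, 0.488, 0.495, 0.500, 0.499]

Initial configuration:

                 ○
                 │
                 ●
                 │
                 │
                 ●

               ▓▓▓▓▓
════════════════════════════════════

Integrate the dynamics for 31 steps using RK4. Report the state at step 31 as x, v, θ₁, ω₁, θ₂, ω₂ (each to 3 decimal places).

Answer: x=-0.015, v=-0.145, θ₁=0.011, ω₁=0.049, θ₂=0.006, ω₂=0.061

Derivation:
apply F[0]=+20.000 → step 1: x=0.004, v=0.411, θ₁=0.059, ω₁=-0.766, θ₂=-0.007, ω₂=-0.095
apply F[1]=+20.000 → step 2: x=0.016, v=0.828, θ₁=0.036, ω₁=-1.557, θ₂=-0.010, ω₂=-0.167
apply F[2]=-1.218 → step 3: x=0.033, v=0.797, θ₁=0.006, ω₁=-1.476, θ₂=-0.013, ω₂=-0.201
apply F[3]=-8.455 → step 4: x=0.047, v=0.617, θ₁=-0.020, ω₁=-1.116, θ₂=-0.018, ω₂=-0.210
apply F[4]=-8.714 → step 5: x=0.057, v=0.437, θ₁=-0.039, ω₁=-0.772, θ₂=-0.022, ω₂=-0.197
apply F[5]=-7.669 → step 6: x=0.065, v=0.285, θ₁=-0.051, ω₁=-0.493, θ₂=-0.025, ω₂=-0.170
apply F[6]=-6.606 → step 7: x=0.069, v=0.157, θ₁=-0.059, ω₁=-0.272, θ₂=-0.028, ω₂=-0.135
apply F[7]=-5.624 → step 8: x=0.071, v=0.053, θ₁=-0.063, ω₁=-0.100, θ₂=-0.031, ω₂=-0.096
apply F[8]=-4.700 → step 9: x=0.071, v=-0.031, θ₁=-0.063, ω₁=0.031, θ₂=-0.032, ω₂=-0.056
apply F[9]=-3.844 → step 10: x=0.070, v=-0.097, θ₁=-0.062, ω₁=0.126, θ₂=-0.033, ω₂=-0.019
apply F[10]=-3.075 → step 11: x=0.068, v=-0.147, θ₁=-0.059, ω₁=0.192, θ₂=-0.033, ω₂=0.014
apply F[11]=-2.410 → step 12: x=0.064, v=-0.184, θ₁=-0.054, ω₁=0.234, θ₂=-0.032, ω₂=0.043
apply F[12]=-1.851 → step 13: x=0.060, v=-0.210, θ₁=-0.050, ω₁=0.259, θ₂=-0.031, ω₂=0.067
apply F[13]=-1.390 → step 14: x=0.056, v=-0.228, θ₁=-0.044, ω₁=0.269, θ₂=-0.030, ω₂=0.087
apply F[14]=-1.015 → step 15: x=0.051, v=-0.239, θ₁=-0.039, ω₁=0.270, θ₂=-0.028, ω₂=0.102
apply F[15]=-0.709 → step 16: x=0.046, v=-0.245, θ₁=-0.034, ω₁=0.264, θ₂=-0.026, ω₂=0.113
apply F[16]=-0.458 → step 17: x=0.042, v=-0.247, θ₁=-0.028, ω₁=0.253, θ₂=-0.023, ω₂=0.121
apply F[17]=-0.254 → step 18: x=0.037, v=-0.245, θ₁=-0.023, ω₁=0.239, θ₂=-0.021, ω₂=0.126
apply F[18]=-0.086 → step 19: x=0.032, v=-0.242, θ₁=-0.019, ω₁=0.223, θ₂=-0.018, ω₂=0.128
apply F[19]=+0.049 → step 20: x=0.027, v=-0.236, θ₁=-0.015, ω₁=0.205, θ₂=-0.016, ω₂=0.127
apply F[20]=+0.161 → step 21: x=0.022, v=-0.230, θ₁=-0.011, ω₁=0.188, θ₂=-0.013, ω₂=0.125
apply F[21]=+0.250 → step 22: x=0.018, v=-0.222, θ₁=-0.007, ω₁=0.170, θ₂=-0.011, ω₂=0.121
apply F[22]=+0.320 → step 23: x=0.013, v=-0.214, θ₁=-0.004, ω₁=0.153, θ₂=-0.008, ω₂=0.116
apply F[23]=+0.377 → step 24: x=0.009, v=-0.205, θ₁=-0.001, ω₁=0.136, θ₂=-0.006, ω₂=0.110
apply F[24]=+0.418 → step 25: x=0.005, v=-0.196, θ₁=0.002, ω₁=0.121, θ₂=-0.004, ω₂=0.103
apply F[25]=+0.451 → step 26: x=0.001, v=-0.187, θ₁=0.004, ω₁=0.106, θ₂=-0.002, ω₂=0.096
apply F[26]=+0.472 → step 27: x=-0.002, v=-0.178, θ₁=0.006, ω₁=0.092, θ₂=-0.000, ω₂=0.089
apply F[27]=+0.488 → step 28: x=-0.006, v=-0.169, θ₁=0.008, ω₁=0.080, θ₂=0.001, ω₂=0.082
apply F[28]=+0.495 → step 29: x=-0.009, v=-0.161, θ₁=0.009, ω₁=0.068, θ₂=0.003, ω₂=0.075
apply F[29]=+0.500 → step 30: x=-0.012, v=-0.153, θ₁=0.010, ω₁=0.058, θ₂=0.004, ω₂=0.067
apply F[30]=+0.499 → step 31: x=-0.015, v=-0.145, θ₁=0.011, ω₁=0.049, θ₂=0.006, ω₂=0.061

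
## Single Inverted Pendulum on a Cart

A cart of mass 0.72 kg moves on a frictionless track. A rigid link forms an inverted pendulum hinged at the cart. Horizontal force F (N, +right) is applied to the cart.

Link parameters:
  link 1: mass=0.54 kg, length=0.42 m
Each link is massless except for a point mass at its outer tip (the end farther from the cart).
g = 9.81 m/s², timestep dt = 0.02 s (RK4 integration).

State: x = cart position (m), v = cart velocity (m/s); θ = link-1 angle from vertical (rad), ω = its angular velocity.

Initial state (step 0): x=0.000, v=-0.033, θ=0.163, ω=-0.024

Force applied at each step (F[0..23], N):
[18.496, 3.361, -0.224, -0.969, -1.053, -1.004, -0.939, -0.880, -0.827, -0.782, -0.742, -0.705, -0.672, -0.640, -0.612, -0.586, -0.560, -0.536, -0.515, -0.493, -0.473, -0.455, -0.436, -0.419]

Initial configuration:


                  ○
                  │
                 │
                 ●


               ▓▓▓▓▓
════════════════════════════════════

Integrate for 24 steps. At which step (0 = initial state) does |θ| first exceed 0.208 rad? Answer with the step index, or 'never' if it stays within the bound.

apply F[0]=+18.496 → step 1: x=0.004, v=0.449, θ=0.152, ω=-1.083
apply F[1]=+3.361 → step 2: x=0.014, v=0.522, θ=0.129, ω=-1.190
apply F[2]=-0.224 → step 3: x=0.024, v=0.500, θ=0.107, ω=-1.082
apply F[3]=-0.969 → step 4: x=0.034, v=0.460, θ=0.086, ω=-0.942
apply F[4]=-1.053 → step 5: x=0.042, v=0.420, θ=0.069, ω=-0.811
apply F[5]=-1.004 → step 6: x=0.050, v=0.383, θ=0.054, ω=-0.696
apply F[6]=-0.939 → step 7: x=0.058, v=0.350, θ=0.041, ω=-0.596
apply F[7]=-0.880 → step 8: x=0.065, v=0.321, θ=0.030, ω=-0.509
apply F[8]=-0.827 → step 9: x=0.071, v=0.294, θ=0.020, ω=-0.434
apply F[9]=-0.782 → step 10: x=0.076, v=0.270, θ=0.012, ω=-0.369
apply F[10]=-0.742 → step 11: x=0.081, v=0.248, θ=0.006, ω=-0.313
apply F[11]=-0.705 → step 12: x=0.086, v=0.228, θ=-0.000, ω=-0.264
apply F[12]=-0.672 → step 13: x=0.091, v=0.210, θ=-0.005, ω=-0.222
apply F[13]=-0.640 → step 14: x=0.095, v=0.193, θ=-0.009, ω=-0.185
apply F[14]=-0.612 → step 15: x=0.098, v=0.178, θ=-0.012, ω=-0.153
apply F[15]=-0.586 → step 16: x=0.102, v=0.164, θ=-0.015, ω=-0.126
apply F[16]=-0.560 → step 17: x=0.105, v=0.150, θ=-0.018, ω=-0.102
apply F[17]=-0.536 → step 18: x=0.108, v=0.138, θ=-0.019, ω=-0.082
apply F[18]=-0.515 → step 19: x=0.110, v=0.127, θ=-0.021, ω=-0.064
apply F[19]=-0.493 → step 20: x=0.113, v=0.116, θ=-0.022, ω=-0.049
apply F[20]=-0.473 → step 21: x=0.115, v=0.106, θ=-0.023, ω=-0.036
apply F[21]=-0.455 → step 22: x=0.117, v=0.097, θ=-0.023, ω=-0.025
apply F[22]=-0.436 → step 23: x=0.119, v=0.089, θ=-0.024, ω=-0.016
apply F[23]=-0.419 → step 24: x=0.121, v=0.081, θ=-0.024, ω=-0.007
max |θ| = 0.163 ≤ 0.208 over all 25 states.

Answer: never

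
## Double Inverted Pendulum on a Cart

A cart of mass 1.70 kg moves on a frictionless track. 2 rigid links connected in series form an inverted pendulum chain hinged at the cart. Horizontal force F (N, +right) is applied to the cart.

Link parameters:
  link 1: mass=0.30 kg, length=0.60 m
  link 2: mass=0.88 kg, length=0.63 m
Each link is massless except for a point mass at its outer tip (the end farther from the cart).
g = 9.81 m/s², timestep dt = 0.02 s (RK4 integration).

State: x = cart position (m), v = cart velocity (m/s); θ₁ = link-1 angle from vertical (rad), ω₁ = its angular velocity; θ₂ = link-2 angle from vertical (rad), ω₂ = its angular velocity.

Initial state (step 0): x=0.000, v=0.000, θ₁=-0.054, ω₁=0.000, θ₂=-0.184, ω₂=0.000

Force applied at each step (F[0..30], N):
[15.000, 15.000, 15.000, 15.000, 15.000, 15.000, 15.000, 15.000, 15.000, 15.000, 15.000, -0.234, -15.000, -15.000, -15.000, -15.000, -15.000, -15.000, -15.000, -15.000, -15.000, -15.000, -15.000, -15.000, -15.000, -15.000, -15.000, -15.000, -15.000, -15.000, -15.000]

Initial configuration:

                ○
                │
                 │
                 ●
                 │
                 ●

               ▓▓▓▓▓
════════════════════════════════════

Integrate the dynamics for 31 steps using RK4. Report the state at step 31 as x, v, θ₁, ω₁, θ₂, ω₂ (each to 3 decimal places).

apply F[0]=+15.000 → step 1: x=0.002, v=0.183, θ₁=-0.056, ω₁=-0.212, θ₂=-0.185, ω₂=-0.143
apply F[1]=+15.000 → step 2: x=0.007, v=0.367, θ₁=-0.062, ω₁=-0.428, θ₂=-0.190, ω₂=-0.283
apply F[2]=+15.000 → step 3: x=0.017, v=0.551, θ₁=-0.073, ω₁=-0.653, θ₂=-0.197, ω₂=-0.416
apply F[3]=+15.000 → step 4: x=0.029, v=0.737, θ₁=-0.089, ω₁=-0.893, θ₂=-0.206, ω₂=-0.540
apply F[4]=+15.000 → step 5: x=0.046, v=0.924, θ₁=-0.109, ω₁=-1.150, θ₂=-0.218, ω₂=-0.649
apply F[5]=+15.000 → step 6: x=0.066, v=1.112, θ₁=-0.135, ω₁=-1.431, θ₂=-0.232, ω₂=-0.742
apply F[6]=+15.000 → step 7: x=0.091, v=1.302, θ₁=-0.167, ω₁=-1.737, θ₂=-0.248, ω₂=-0.813
apply F[7]=+15.000 → step 8: x=0.118, v=1.492, θ₁=-0.205, ω₁=-2.073, θ₂=-0.264, ω₂=-0.860
apply F[8]=+15.000 → step 9: x=0.150, v=1.681, θ₁=-0.250, ω₁=-2.435, θ₂=-0.282, ω₂=-0.884
apply F[9]=+15.000 → step 10: x=0.186, v=1.866, θ₁=-0.302, ω₁=-2.817, θ₂=-0.300, ω₂=-0.889
apply F[10]=+15.000 → step 11: x=0.225, v=2.045, θ₁=-0.362, ω₁=-3.205, θ₂=-0.317, ω₂=-0.888
apply F[11]=-0.234 → step 12: x=0.266, v=2.053, θ₁=-0.428, ω₁=-3.356, θ₂=-0.335, ω₂=-0.871
apply F[12]=-15.000 → step 13: x=0.305, v=1.907, θ₁=-0.495, ω₁=-3.337, θ₂=-0.352, ω₂=-0.801
apply F[13]=-15.000 → step 14: x=0.342, v=1.763, θ₁=-0.562, ω₁=-3.369, θ₂=-0.367, ω₂=-0.702
apply F[14]=-15.000 → step 15: x=0.376, v=1.620, θ₁=-0.630, ω₁=-3.446, θ₂=-0.380, ω₂=-0.583
apply F[15]=-15.000 → step 16: x=0.407, v=1.477, θ₁=-0.700, ω₁=-3.557, θ₂=-0.390, ω₂=-0.451
apply F[16]=-15.000 → step 17: x=0.435, v=1.330, θ₁=-0.772, ω₁=-3.693, θ₂=-0.398, ω₂=-0.318
apply F[17]=-15.000 → step 18: x=0.460, v=1.179, θ₁=-0.848, ω₁=-3.845, θ₂=-0.403, ω₂=-0.193
apply F[18]=-15.000 → step 19: x=0.482, v=1.022, θ₁=-0.926, ω₁=-4.007, θ₂=-0.406, ω₂=-0.086
apply F[19]=-15.000 → step 20: x=0.501, v=0.860, θ₁=-1.008, ω₁=-4.176, θ₂=-0.407, ω₂=-0.006
apply F[20]=-15.000 → step 21: x=0.516, v=0.691, θ₁=-1.093, ω₁=-4.349, θ₂=-0.406, ω₂=0.041
apply F[21]=-15.000 → step 22: x=0.528, v=0.516, θ₁=-1.182, ω₁=-4.529, θ₂=-0.405, ω₂=0.050
apply F[22]=-15.000 → step 23: x=0.537, v=0.334, θ₁=-1.274, ω₁=-4.717, θ₂=-0.404, ω₂=0.015
apply F[23]=-15.000 → step 24: x=0.542, v=0.147, θ₁=-1.371, ω₁=-4.917, θ₂=-0.405, ω₂=-0.068
apply F[24]=-15.000 → step 25: x=0.543, v=-0.048, θ₁=-1.471, ω₁=-5.135, θ₂=-0.408, ω₂=-0.207
apply F[25]=-15.000 → step 26: x=0.540, v=-0.249, θ₁=-1.576, ω₁=-5.375, θ₂=-0.414, ω₂=-0.409
apply F[26]=-15.000 → step 27: x=0.533, v=-0.458, θ₁=-1.686, ω₁=-5.643, θ₂=-0.424, ω₂=-0.684
apply F[27]=-15.000 → step 28: x=0.521, v=-0.676, θ₁=-1.802, ω₁=-5.944, θ₂=-0.441, ω₂=-1.045
apply F[28]=-15.000 → step 29: x=0.506, v=-0.902, θ₁=-1.924, ω₁=-6.283, θ₂=-0.467, ω₂=-1.509
apply F[29]=-15.000 → step 30: x=0.485, v=-1.138, θ₁=-2.054, ω₁=-6.661, θ₂=-0.503, ω₂=-2.094
apply F[30]=-15.000 → step 31: x=0.460, v=-1.383, θ₁=-2.191, ω₁=-7.074, θ₂=-0.552, ω₂=-2.821

Answer: x=0.460, v=-1.383, θ₁=-2.191, ω₁=-7.074, θ₂=-0.552, ω₂=-2.821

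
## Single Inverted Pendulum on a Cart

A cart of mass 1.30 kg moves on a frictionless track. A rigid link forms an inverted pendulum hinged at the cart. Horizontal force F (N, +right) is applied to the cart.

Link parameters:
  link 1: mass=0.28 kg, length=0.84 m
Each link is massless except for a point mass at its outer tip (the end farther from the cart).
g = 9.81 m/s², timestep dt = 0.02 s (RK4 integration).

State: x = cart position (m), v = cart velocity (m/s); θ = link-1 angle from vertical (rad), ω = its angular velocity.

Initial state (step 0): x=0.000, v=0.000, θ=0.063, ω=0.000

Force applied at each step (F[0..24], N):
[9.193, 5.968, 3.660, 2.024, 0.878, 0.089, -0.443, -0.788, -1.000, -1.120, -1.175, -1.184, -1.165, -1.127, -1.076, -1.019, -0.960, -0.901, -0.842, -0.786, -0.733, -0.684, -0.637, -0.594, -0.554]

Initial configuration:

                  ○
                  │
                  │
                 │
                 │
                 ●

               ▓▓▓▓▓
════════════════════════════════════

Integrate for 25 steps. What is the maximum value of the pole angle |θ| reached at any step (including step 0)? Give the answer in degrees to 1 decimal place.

Answer: 3.6°

Derivation:
apply F[0]=+9.193 → step 1: x=0.001, v=0.139, θ=0.061, ω=-0.150
apply F[1]=+5.968 → step 2: x=0.005, v=0.228, θ=0.058, ω=-0.242
apply F[2]=+3.660 → step 3: x=0.010, v=0.282, θ=0.052, ω=-0.294
apply F[3]=+2.024 → step 4: x=0.016, v=0.311, θ=0.046, ω=-0.317
apply F[4]=+0.878 → step 5: x=0.022, v=0.323, θ=0.040, ω=-0.321
apply F[5]=+0.089 → step 6: x=0.029, v=0.322, θ=0.033, ω=-0.312
apply F[6]=-0.443 → step 7: x=0.035, v=0.314, θ=0.027, ω=-0.295
apply F[7]=-0.788 → step 8: x=0.041, v=0.301, θ=0.022, ω=-0.274
apply F[8]=-1.000 → step 9: x=0.047, v=0.285, θ=0.016, ω=-0.250
apply F[9]=-1.120 → step 10: x=0.053, v=0.267, θ=0.012, ω=-0.226
apply F[10]=-1.175 → step 11: x=0.058, v=0.249, θ=0.007, ω=-0.201
apply F[11]=-1.184 → step 12: x=0.063, v=0.230, θ=0.004, ω=-0.178
apply F[12]=-1.165 → step 13: x=0.067, v=0.212, θ=0.000, ω=-0.156
apply F[13]=-1.127 → step 14: x=0.071, v=0.195, θ=-0.003, ω=-0.136
apply F[14]=-1.076 → step 15: x=0.075, v=0.179, θ=-0.005, ω=-0.117
apply F[15]=-1.019 → step 16: x=0.078, v=0.163, θ=-0.007, ω=-0.100
apply F[16]=-0.960 → step 17: x=0.082, v=0.149, θ=-0.009, ω=-0.085
apply F[17]=-0.901 → step 18: x=0.084, v=0.135, θ=-0.011, ω=-0.072
apply F[18]=-0.842 → step 19: x=0.087, v=0.123, θ=-0.012, ω=-0.059
apply F[19]=-0.786 → step 20: x=0.089, v=0.111, θ=-0.013, ω=-0.049
apply F[20]=-0.733 → step 21: x=0.091, v=0.101, θ=-0.014, ω=-0.039
apply F[21]=-0.684 → step 22: x=0.093, v=0.091, θ=-0.015, ω=-0.031
apply F[22]=-0.637 → step 23: x=0.095, v=0.082, θ=-0.015, ω=-0.023
apply F[23]=-0.594 → step 24: x=0.097, v=0.073, θ=-0.016, ω=-0.017
apply F[24]=-0.554 → step 25: x=0.098, v=0.065, θ=-0.016, ω=-0.011
Max |angle| over trajectory = 0.063 rad = 3.6°.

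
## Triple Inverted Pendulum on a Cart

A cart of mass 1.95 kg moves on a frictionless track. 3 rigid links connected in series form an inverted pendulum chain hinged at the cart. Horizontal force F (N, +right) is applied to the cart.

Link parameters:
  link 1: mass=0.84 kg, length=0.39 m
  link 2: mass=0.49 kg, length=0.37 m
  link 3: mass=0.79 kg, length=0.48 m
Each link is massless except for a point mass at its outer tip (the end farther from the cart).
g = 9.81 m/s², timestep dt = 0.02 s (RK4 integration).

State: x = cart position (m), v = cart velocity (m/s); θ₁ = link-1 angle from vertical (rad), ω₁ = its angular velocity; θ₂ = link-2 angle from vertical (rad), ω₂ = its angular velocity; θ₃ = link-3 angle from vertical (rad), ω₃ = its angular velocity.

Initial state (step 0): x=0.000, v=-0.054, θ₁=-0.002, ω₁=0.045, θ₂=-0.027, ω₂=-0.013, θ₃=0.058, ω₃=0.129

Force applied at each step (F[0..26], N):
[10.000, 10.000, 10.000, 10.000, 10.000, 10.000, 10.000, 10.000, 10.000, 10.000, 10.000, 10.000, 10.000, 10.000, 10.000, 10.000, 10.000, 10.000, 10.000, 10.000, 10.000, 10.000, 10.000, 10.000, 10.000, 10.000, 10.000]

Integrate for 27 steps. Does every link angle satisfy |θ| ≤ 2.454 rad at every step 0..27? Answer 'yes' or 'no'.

apply F[0]=+10.000 → step 1: x=-0.000, v=0.049, θ₁=-0.004, ω₁=-0.202, θ₂=-0.028, ω₂=-0.119, θ₃=0.061, ω₃=0.220
apply F[1]=+10.000 → step 2: x=0.002, v=0.153, θ₁=-0.010, ω₁=-0.454, θ₂=-0.032, ω₂=-0.227, θ₃=0.067, ω₃=0.318
apply F[2]=+10.000 → step 3: x=0.006, v=0.259, θ₁=-0.022, ω₁=-0.719, θ₂=-0.037, ω₂=-0.336, θ₃=0.074, ω₃=0.424
apply F[3]=+10.000 → step 4: x=0.012, v=0.367, θ₁=-0.039, ω₁=-1.004, θ₂=-0.045, ω₂=-0.443, θ₃=0.084, ω₃=0.542
apply F[4]=+10.000 → step 5: x=0.021, v=0.479, θ₁=-0.062, ω₁=-1.316, θ₂=-0.055, ω₂=-0.545, θ₃=0.096, ω₃=0.671
apply F[5]=+10.000 → step 6: x=0.032, v=0.595, θ₁=-0.092, ω₁=-1.660, θ₂=-0.067, ω₂=-0.636, θ₃=0.111, ω₃=0.810
apply F[6]=+10.000 → step 7: x=0.045, v=0.715, θ₁=-0.129, ω₁=-2.040, θ₂=-0.080, ω₂=-0.712, θ₃=0.128, ω₃=0.954
apply F[7]=+10.000 → step 8: x=0.060, v=0.838, θ₁=-0.174, ω₁=-2.454, θ₂=-0.095, ω₂=-0.766, θ₃=0.149, ω₃=1.095
apply F[8]=+10.000 → step 9: x=0.078, v=0.961, θ₁=-0.227, ω₁=-2.897, θ₂=-0.111, ω₂=-0.793, θ₃=0.172, ω₃=1.220
apply F[9]=+10.000 → step 10: x=0.099, v=1.082, θ₁=-0.290, ω₁=-3.356, θ₂=-0.127, ω₂=-0.794, θ₃=0.198, ω₃=1.314
apply F[10]=+10.000 → step 11: x=0.121, v=1.197, θ₁=-0.361, ω₁=-3.815, θ₂=-0.143, ω₂=-0.777, θ₃=0.224, ω₃=1.363
apply F[11]=+10.000 → step 12: x=0.146, v=1.301, θ₁=-0.442, ω₁=-4.255, θ₂=-0.158, ω₂=-0.757, θ₃=0.252, ω₃=1.360
apply F[12]=+10.000 → step 13: x=0.173, v=1.391, θ₁=-0.531, ω₁=-4.663, θ₂=-0.173, ω₂=-0.756, θ₃=0.278, ω₃=1.302
apply F[13]=+10.000 → step 14: x=0.202, v=1.465, θ₁=-0.628, ω₁=-5.031, θ₂=-0.188, ω₂=-0.795, θ₃=0.303, ω₃=1.195
apply F[14]=+10.000 → step 15: x=0.232, v=1.522, θ₁=-0.732, ω₁=-5.360, θ₂=-0.205, ω₂=-0.895, θ₃=0.326, ω₃=1.047
apply F[15]=+10.000 → step 16: x=0.263, v=1.562, θ₁=-0.843, ω₁=-5.656, θ₂=-0.225, ω₂=-1.068, θ₃=0.345, ω₃=0.870
apply F[16]=+10.000 → step 17: x=0.294, v=1.584, θ₁=-0.958, ω₁=-5.927, θ₂=-0.248, ω₂=-1.325, θ₃=0.361, ω₃=0.670
apply F[17]=+10.000 → step 18: x=0.326, v=1.590, θ₁=-1.080, ω₁=-6.182, θ₂=-0.278, ω₂=-1.669, θ₃=0.372, ω₃=0.452
apply F[18]=+10.000 → step 19: x=0.358, v=1.579, θ₁=-1.206, ω₁=-6.425, θ₂=-0.316, ω₂=-2.106, θ₃=0.379, ω₃=0.217
apply F[19]=+10.000 → step 20: x=0.389, v=1.553, θ₁=-1.337, ω₁=-6.663, θ₂=-0.363, ω₂=-2.636, θ₃=0.380, ω₃=-0.037
apply F[20]=+10.000 → step 21: x=0.420, v=1.509, θ₁=-1.472, ω₁=-6.894, θ₂=-0.422, ω₂=-3.260, θ₃=0.377, ω₃=-0.319
apply F[21]=+10.000 → step 22: x=0.449, v=1.450, θ₁=-1.612, ω₁=-7.115, θ₂=-0.494, ω₂=-3.981, θ₃=0.367, ω₃=-0.641
apply F[22]=+10.000 → step 23: x=0.478, v=1.377, θ₁=-1.757, ω₁=-7.318, θ₂=-0.582, ω₂=-4.796, θ₃=0.351, ω₃=-1.022
apply F[23]=+10.000 → step 24: x=0.504, v=1.291, θ₁=-1.905, ω₁=-7.485, θ₂=-0.687, ω₂=-5.706, θ₃=0.326, ω₃=-1.486
apply F[24]=+10.000 → step 25: x=0.529, v=1.197, θ₁=-2.056, ω₁=-7.590, θ₂=-0.811, ω₂=-6.703, θ₃=0.291, ω₃=-2.066
apply F[25]=+10.000 → step 26: x=0.552, v=1.102, θ₁=-2.208, ω₁=-7.596, θ₂=-0.955, ω₂=-7.775, θ₃=0.242, ω₃=-2.803
apply F[26]=+10.000 → step 27: x=0.573, v=1.012, θ₁=-2.358, ω₁=-7.454, θ₂=-1.122, ω₂=-8.892, θ₃=0.177, ω₃=-3.742
Max |angle| over trajectory = 2.358 rad; bound = 2.454 → within bound.

Answer: yes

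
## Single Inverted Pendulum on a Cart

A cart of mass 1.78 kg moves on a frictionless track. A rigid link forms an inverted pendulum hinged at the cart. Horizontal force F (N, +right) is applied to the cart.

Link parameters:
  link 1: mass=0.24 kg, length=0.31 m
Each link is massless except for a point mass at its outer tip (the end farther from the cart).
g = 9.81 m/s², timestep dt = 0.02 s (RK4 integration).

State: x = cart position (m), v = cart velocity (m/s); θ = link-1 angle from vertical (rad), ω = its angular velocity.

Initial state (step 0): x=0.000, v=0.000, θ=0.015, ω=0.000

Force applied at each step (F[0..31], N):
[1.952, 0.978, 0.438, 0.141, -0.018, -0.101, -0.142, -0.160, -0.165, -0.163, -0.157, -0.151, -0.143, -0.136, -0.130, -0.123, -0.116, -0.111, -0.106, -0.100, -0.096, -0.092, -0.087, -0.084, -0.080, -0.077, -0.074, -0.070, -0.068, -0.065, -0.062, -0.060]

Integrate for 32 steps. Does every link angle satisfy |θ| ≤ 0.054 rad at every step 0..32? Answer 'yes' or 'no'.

apply F[0]=+1.952 → step 1: x=0.000, v=0.022, θ=0.014, ω=-0.060
apply F[1]=+0.978 → step 2: x=0.001, v=0.032, θ=0.013, ω=-0.086
apply F[2]=+0.438 → step 3: x=0.001, v=0.037, θ=0.011, ω=-0.093
apply F[3]=+0.141 → step 4: x=0.002, v=0.038, θ=0.009, ω=-0.091
apply F[4]=-0.018 → step 5: x=0.003, v=0.038, θ=0.008, ω=-0.084
apply F[5]=-0.101 → step 6: x=0.004, v=0.036, θ=0.006, ω=-0.075
apply F[6]=-0.142 → step 7: x=0.004, v=0.035, θ=0.005, ω=-0.067
apply F[7]=-0.160 → step 8: x=0.005, v=0.033, θ=0.003, ω=-0.058
apply F[8]=-0.165 → step 9: x=0.006, v=0.031, θ=0.002, ω=-0.050
apply F[9]=-0.163 → step 10: x=0.006, v=0.029, θ=0.001, ω=-0.043
apply F[10]=-0.157 → step 11: x=0.007, v=0.027, θ=0.001, ω=-0.036
apply F[11]=-0.151 → step 12: x=0.007, v=0.025, θ=-0.000, ω=-0.031
apply F[12]=-0.143 → step 13: x=0.008, v=0.024, θ=-0.001, ω=-0.026
apply F[13]=-0.136 → step 14: x=0.008, v=0.022, θ=-0.001, ω=-0.022
apply F[14]=-0.130 → step 15: x=0.009, v=0.021, θ=-0.002, ω=-0.018
apply F[15]=-0.123 → step 16: x=0.009, v=0.020, θ=-0.002, ω=-0.015
apply F[16]=-0.116 → step 17: x=0.010, v=0.018, θ=-0.002, ω=-0.012
apply F[17]=-0.111 → step 18: x=0.010, v=0.017, θ=-0.002, ω=-0.010
apply F[18]=-0.106 → step 19: x=0.010, v=0.016, θ=-0.003, ω=-0.007
apply F[19]=-0.100 → step 20: x=0.011, v=0.015, θ=-0.003, ω=-0.006
apply F[20]=-0.096 → step 21: x=0.011, v=0.014, θ=-0.003, ω=-0.004
apply F[21]=-0.092 → step 22: x=0.011, v=0.013, θ=-0.003, ω=-0.003
apply F[22]=-0.087 → step 23: x=0.011, v=0.012, θ=-0.003, ω=-0.002
apply F[23]=-0.084 → step 24: x=0.012, v=0.011, θ=-0.003, ω=-0.001
apply F[24]=-0.080 → step 25: x=0.012, v=0.010, θ=-0.003, ω=-0.000
apply F[25]=-0.077 → step 26: x=0.012, v=0.010, θ=-0.003, ω=0.001
apply F[26]=-0.074 → step 27: x=0.012, v=0.009, θ=-0.003, ω=0.001
apply F[27]=-0.070 → step 28: x=0.012, v=0.008, θ=-0.003, ω=0.002
apply F[28]=-0.068 → step 29: x=0.013, v=0.007, θ=-0.003, ω=0.002
apply F[29]=-0.065 → step 30: x=0.013, v=0.007, θ=-0.003, ω=0.002
apply F[30]=-0.062 → step 31: x=0.013, v=0.006, θ=-0.003, ω=0.003
apply F[31]=-0.060 → step 32: x=0.013, v=0.006, θ=-0.003, ω=0.003
Max |angle| over trajectory = 0.015 rad; bound = 0.054 → within bound.

Answer: yes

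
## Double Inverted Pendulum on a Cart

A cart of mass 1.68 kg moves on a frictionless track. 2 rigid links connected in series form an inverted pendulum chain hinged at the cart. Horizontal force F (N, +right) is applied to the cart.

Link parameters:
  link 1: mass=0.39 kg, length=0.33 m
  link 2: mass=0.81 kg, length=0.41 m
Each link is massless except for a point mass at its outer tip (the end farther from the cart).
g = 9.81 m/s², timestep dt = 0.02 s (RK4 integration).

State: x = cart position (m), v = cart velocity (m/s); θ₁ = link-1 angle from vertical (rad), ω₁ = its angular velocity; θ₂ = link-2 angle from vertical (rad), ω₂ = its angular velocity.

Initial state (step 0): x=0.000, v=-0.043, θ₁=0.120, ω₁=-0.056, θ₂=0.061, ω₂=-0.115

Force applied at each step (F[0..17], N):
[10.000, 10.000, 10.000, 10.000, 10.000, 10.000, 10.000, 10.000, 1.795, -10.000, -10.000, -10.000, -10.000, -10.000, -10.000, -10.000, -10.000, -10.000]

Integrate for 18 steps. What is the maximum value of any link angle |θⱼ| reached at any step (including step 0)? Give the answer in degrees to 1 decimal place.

Answer: 18.1°

Derivation:
apply F[0]=+10.000 → step 1: x=0.000, v=0.059, θ₁=0.117, ω₁=-0.215, θ₂=0.058, ω₂=-0.206
apply F[1]=+10.000 → step 2: x=0.002, v=0.161, θ₁=0.111, ω₁=-0.379, θ₂=0.053, ω₂=-0.297
apply F[2]=+10.000 → step 3: x=0.007, v=0.265, θ₁=0.102, ω₁=-0.555, θ₂=0.046, ω₂=-0.384
apply F[3]=+10.000 → step 4: x=0.013, v=0.370, θ₁=0.089, ω₁=-0.748, θ₂=0.037, ω₂=-0.466
apply F[4]=+10.000 → step 5: x=0.021, v=0.478, θ₁=0.072, ω₁=-0.965, θ₂=0.027, ω₂=-0.537
apply F[5]=+10.000 → step 6: x=0.032, v=0.588, θ₁=0.050, ω₁=-1.215, θ₂=0.016, ω₂=-0.595
apply F[6]=+10.000 → step 7: x=0.045, v=0.702, θ₁=0.023, ω₁=-1.507, θ₂=0.004, ω₂=-0.633
apply F[7]=+10.000 → step 8: x=0.060, v=0.821, θ₁=-0.010, ω₁=-1.850, θ₂=-0.009, ω₂=-0.645
apply F[8]=+1.795 → step 9: x=0.077, v=0.845, θ₁=-0.048, ω₁=-1.958, θ₂=-0.022, ω₂=-0.628
apply F[9]=-10.000 → step 10: x=0.093, v=0.735, θ₁=-0.085, ω₁=-1.707, θ₂=-0.034, ω₂=-0.576
apply F[10]=-10.000 → step 11: x=0.106, v=0.629, θ₁=-0.117, ω₁=-1.521, θ₂=-0.045, ω₂=-0.489
apply F[11]=-10.000 → step 12: x=0.118, v=0.528, θ₁=-0.146, ω₁=-1.393, θ₂=-0.053, ω₂=-0.372
apply F[12]=-10.000 → step 13: x=0.127, v=0.431, θ₁=-0.173, ω₁=-1.320, θ₂=-0.059, ω₂=-0.223
apply F[13]=-10.000 → step 14: x=0.135, v=0.337, θ₁=-0.199, ω₁=-1.302, θ₂=-0.062, ω₂=-0.043
apply F[14]=-10.000 → step 15: x=0.141, v=0.247, θ₁=-0.226, ω₁=-1.337, θ₂=-0.061, ω₂=0.172
apply F[15]=-10.000 → step 16: x=0.145, v=0.159, θ₁=-0.253, ω₁=-1.427, θ₂=-0.055, ω₂=0.422
apply F[16]=-10.000 → step 17: x=0.147, v=0.074, θ₁=-0.283, ω₁=-1.570, θ₂=-0.044, ω₂=0.711
apply F[17]=-10.000 → step 18: x=0.148, v=-0.010, θ₁=-0.316, ω₁=-1.761, θ₂=-0.026, ω₂=1.036
Max |angle| over trajectory = 0.316 rad = 18.1°.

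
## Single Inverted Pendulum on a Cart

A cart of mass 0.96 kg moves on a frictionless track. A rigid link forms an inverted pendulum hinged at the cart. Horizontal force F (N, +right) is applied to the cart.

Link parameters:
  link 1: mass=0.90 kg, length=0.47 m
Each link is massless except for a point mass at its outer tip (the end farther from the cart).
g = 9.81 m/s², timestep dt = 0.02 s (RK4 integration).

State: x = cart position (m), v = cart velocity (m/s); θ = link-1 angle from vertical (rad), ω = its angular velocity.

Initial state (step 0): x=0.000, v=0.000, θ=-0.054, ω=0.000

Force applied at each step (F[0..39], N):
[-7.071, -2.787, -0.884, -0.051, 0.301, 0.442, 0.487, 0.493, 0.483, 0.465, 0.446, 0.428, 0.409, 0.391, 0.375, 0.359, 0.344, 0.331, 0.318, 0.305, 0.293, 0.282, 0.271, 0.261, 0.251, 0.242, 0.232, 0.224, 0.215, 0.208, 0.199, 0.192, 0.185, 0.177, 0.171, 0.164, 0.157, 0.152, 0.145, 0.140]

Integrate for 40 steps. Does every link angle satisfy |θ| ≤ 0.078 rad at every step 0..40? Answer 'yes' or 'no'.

Answer: yes

Derivation:
apply F[0]=-7.071 → step 1: x=-0.001, v=-0.137, θ=-0.051, ω=0.269
apply F[1]=-2.787 → step 2: x=-0.005, v=-0.186, θ=-0.045, ω=0.354
apply F[2]=-0.884 → step 3: x=-0.008, v=-0.197, θ=-0.038, ω=0.359
apply F[3]=-0.051 → step 4: x=-0.012, v=-0.192, θ=-0.031, ω=0.334
apply F[4]=+0.301 → step 5: x=-0.016, v=-0.181, θ=-0.025, ω=0.298
apply F[5]=+0.442 → step 6: x=-0.020, v=-0.167, θ=-0.019, ω=0.261
apply F[6]=+0.487 → step 7: x=-0.023, v=-0.154, θ=-0.014, ω=0.226
apply F[7]=+0.493 → step 8: x=-0.026, v=-0.142, θ=-0.010, ω=0.194
apply F[8]=+0.483 → step 9: x=-0.028, v=-0.130, θ=-0.007, ω=0.166
apply F[9]=+0.465 → step 10: x=-0.031, v=-0.119, θ=-0.003, ω=0.141
apply F[10]=+0.446 → step 11: x=-0.033, v=-0.110, θ=-0.001, ω=0.120
apply F[11]=+0.428 → step 12: x=-0.035, v=-0.101, θ=0.001, ω=0.101
apply F[12]=+0.409 → step 13: x=-0.037, v=-0.093, θ=0.003, ω=0.085
apply F[13]=+0.391 → step 14: x=-0.039, v=-0.085, θ=0.005, ω=0.071
apply F[14]=+0.375 → step 15: x=-0.041, v=-0.079, θ=0.006, ω=0.059
apply F[15]=+0.359 → step 16: x=-0.042, v=-0.072, θ=0.007, ω=0.048
apply F[16]=+0.344 → step 17: x=-0.044, v=-0.067, θ=0.008, ω=0.039
apply F[17]=+0.331 → step 18: x=-0.045, v=-0.061, θ=0.009, ω=0.031
apply F[18]=+0.318 → step 19: x=-0.046, v=-0.056, θ=0.009, ω=0.024
apply F[19]=+0.305 → step 20: x=-0.047, v=-0.052, θ=0.010, ω=0.018
apply F[20]=+0.293 → step 21: x=-0.048, v=-0.047, θ=0.010, ω=0.013
apply F[21]=+0.282 → step 22: x=-0.049, v=-0.043, θ=0.010, ω=0.009
apply F[22]=+0.271 → step 23: x=-0.050, v=-0.040, θ=0.010, ω=0.005
apply F[23]=+0.261 → step 24: x=-0.051, v=-0.036, θ=0.010, ω=0.002
apply F[24]=+0.251 → step 25: x=-0.051, v=-0.033, θ=0.010, ω=-0.001
apply F[25]=+0.242 → step 26: x=-0.052, v=-0.030, θ=0.010, ω=-0.003
apply F[26]=+0.232 → step 27: x=-0.052, v=-0.027, θ=0.010, ω=-0.005
apply F[27]=+0.224 → step 28: x=-0.053, v=-0.024, θ=0.010, ω=-0.007
apply F[28]=+0.215 → step 29: x=-0.053, v=-0.021, θ=0.010, ω=-0.008
apply F[29]=+0.208 → step 30: x=-0.054, v=-0.019, θ=0.010, ω=-0.009
apply F[30]=+0.199 → step 31: x=-0.054, v=-0.016, θ=0.010, ω=-0.010
apply F[31]=+0.192 → step 32: x=-0.054, v=-0.014, θ=0.009, ω=-0.011
apply F[32]=+0.185 → step 33: x=-0.055, v=-0.012, θ=0.009, ω=-0.011
apply F[33]=+0.177 → step 34: x=-0.055, v=-0.010, θ=0.009, ω=-0.012
apply F[34]=+0.171 → step 35: x=-0.055, v=-0.008, θ=0.009, ω=-0.012
apply F[35]=+0.164 → step 36: x=-0.055, v=-0.006, θ=0.009, ω=-0.012
apply F[36]=+0.157 → step 37: x=-0.055, v=-0.005, θ=0.008, ω=-0.012
apply F[37]=+0.152 → step 38: x=-0.055, v=-0.003, θ=0.008, ω=-0.013
apply F[38]=+0.145 → step 39: x=-0.056, v=-0.001, θ=0.008, ω=-0.013
apply F[39]=+0.140 → step 40: x=-0.056, v=0.000, θ=0.008, ω=-0.013
Max |angle| over trajectory = 0.054 rad; bound = 0.078 → within bound.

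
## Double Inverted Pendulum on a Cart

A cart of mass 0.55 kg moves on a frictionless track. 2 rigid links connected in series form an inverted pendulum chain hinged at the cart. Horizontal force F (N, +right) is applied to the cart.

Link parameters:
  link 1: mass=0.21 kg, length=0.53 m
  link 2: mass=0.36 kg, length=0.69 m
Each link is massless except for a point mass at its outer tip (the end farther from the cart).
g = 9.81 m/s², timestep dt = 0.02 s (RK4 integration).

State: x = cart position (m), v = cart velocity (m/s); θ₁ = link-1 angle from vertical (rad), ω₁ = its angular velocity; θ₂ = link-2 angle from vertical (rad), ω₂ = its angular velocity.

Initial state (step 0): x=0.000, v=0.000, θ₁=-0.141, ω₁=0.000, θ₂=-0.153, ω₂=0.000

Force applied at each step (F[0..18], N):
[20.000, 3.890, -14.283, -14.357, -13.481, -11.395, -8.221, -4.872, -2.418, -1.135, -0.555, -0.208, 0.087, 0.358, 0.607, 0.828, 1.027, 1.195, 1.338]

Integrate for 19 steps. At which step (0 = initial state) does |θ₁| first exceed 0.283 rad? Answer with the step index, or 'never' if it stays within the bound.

apply F[0]=+20.000 → step 1: x=0.007, v=0.739, θ₁=-0.155, ω₁=-1.432, θ₂=-0.153, ω₂=-0.002
apply F[1]=+3.890 → step 2: x=0.024, v=0.905, θ₁=-0.188, ω₁=-1.810, θ₂=-0.153, ω₂=0.007
apply F[2]=-14.283 → step 3: x=0.037, v=0.440, θ₁=-0.216, ω₁=-1.070, θ₂=-0.152, ω₂=0.059
apply F[3]=-14.357 → step 4: x=0.041, v=-0.016, θ₁=-0.231, ω₁=-0.380, θ₂=-0.150, ω₂=0.141
apply F[4]=-13.481 → step 5: x=0.037, v=-0.438, θ₁=-0.232, ω₁=0.234, θ₂=-0.147, ω₂=0.235
apply F[5]=-11.395 → step 6: x=0.025, v=-0.791, θ₁=-0.223, ω₁=0.726, θ₂=-0.141, ω₂=0.322
apply F[6]=-8.221 → step 7: x=0.006, v=-1.038, θ₁=-0.205, ω₁=1.046, θ₂=-0.134, ω₂=0.392
apply F[7]=-4.872 → step 8: x=-0.016, v=-1.175, θ₁=-0.183, ω₁=1.186, θ₂=-0.126, ω₂=0.444
apply F[8]=-2.418 → step 9: x=-0.040, v=-1.230, θ₁=-0.159, ω₁=1.196, θ₂=-0.116, ω₂=0.480
apply F[9]=-1.135 → step 10: x=-0.065, v=-1.244, θ₁=-0.136, ω₁=1.148, θ₂=-0.106, ω₂=0.505
apply F[10]=-0.555 → step 11: x=-0.089, v=-1.242, θ₁=-0.113, ω₁=1.083, θ₂=-0.096, ω₂=0.521
apply F[11]=-0.208 → step 12: x=-0.114, v=-1.230, θ₁=-0.092, ω₁=1.017, θ₂=-0.086, ω₂=0.530
apply F[12]=+0.087 → step 13: x=-0.139, v=-1.211, θ₁=-0.073, ω₁=0.950, θ₂=-0.075, ω₂=0.531
apply F[13]=+0.358 → step 14: x=-0.162, v=-1.186, θ₁=-0.054, ω₁=0.884, θ₂=-0.064, ω₂=0.526
apply F[14]=+0.607 → step 15: x=-0.186, v=-1.156, θ₁=-0.037, ω₁=0.817, θ₂=-0.054, ω₂=0.517
apply F[15]=+0.828 → step 16: x=-0.209, v=-1.120, θ₁=-0.022, ω₁=0.750, θ₂=-0.044, ω₂=0.502
apply F[16]=+1.027 → step 17: x=-0.231, v=-1.080, θ₁=-0.007, ω₁=0.683, θ₂=-0.034, ω₂=0.484
apply F[17]=+1.195 → step 18: x=-0.252, v=-1.036, θ₁=0.006, ω₁=0.618, θ₂=-0.024, ω₂=0.463
apply F[18]=+1.338 → step 19: x=-0.272, v=-0.990, θ₁=0.017, ω₁=0.554, θ₂=-0.015, ω₂=0.440
max |θ₁| = 0.232 ≤ 0.283 over all 20 states.

Answer: never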